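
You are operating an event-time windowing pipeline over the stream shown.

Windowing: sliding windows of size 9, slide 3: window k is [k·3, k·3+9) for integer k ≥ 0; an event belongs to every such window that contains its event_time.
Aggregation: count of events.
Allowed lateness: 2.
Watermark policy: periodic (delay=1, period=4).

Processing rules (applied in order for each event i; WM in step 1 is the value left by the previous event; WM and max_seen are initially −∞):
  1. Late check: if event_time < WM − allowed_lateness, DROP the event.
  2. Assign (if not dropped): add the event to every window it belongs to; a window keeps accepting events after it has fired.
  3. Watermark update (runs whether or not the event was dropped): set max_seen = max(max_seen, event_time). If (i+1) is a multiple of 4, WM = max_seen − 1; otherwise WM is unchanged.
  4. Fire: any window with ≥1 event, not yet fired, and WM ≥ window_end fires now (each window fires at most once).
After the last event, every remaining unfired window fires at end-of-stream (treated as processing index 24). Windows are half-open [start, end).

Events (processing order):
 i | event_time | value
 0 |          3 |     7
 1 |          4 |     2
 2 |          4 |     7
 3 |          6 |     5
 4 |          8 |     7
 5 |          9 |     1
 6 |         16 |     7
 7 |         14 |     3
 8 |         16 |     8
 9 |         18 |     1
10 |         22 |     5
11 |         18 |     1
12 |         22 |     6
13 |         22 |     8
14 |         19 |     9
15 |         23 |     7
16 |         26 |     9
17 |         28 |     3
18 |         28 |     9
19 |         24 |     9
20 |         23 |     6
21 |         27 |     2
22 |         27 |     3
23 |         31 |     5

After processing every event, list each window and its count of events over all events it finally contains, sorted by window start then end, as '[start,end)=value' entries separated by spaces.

i=0 t=3 v=7: → [3,12),[0,9); WM=−∞
i=1 t=4 v=2: → [3,12),[0,9); WM=−∞
i=2 t=4 v=7: → [3,12),[0,9); WM=−∞
i=3 t=6 v=5: → [6,15),[3,12),[0,9); WM=5
i=4 t=8 v=7: → [6,15),[3,12),[0,9); WM=5
i=5 t=9 v=1: → [9,18),[6,15),[3,12); WM=5
i=6 t=16 v=7: → [15,24),[12,21),[9,18); WM=5
i=7 t=14 v=3: → [12,21),[9,18),[6,15); WM=15; [0,9) fires=5 [3,12) fires=6 [6,15) fires=4
i=8 t=16 v=8: → [15,24),[12,21),[9,18); WM=15
i=9 t=18 v=1: → [18,27),[15,24),[12,21); WM=15
i=10 t=22 v=5: → [21,30),[18,27),[15,24); WM=15
i=11 t=18 v=1: → [18,27),[15,24),[12,21); WM=21; [9,18) fires=4 [12,21) fires=5
i=12 t=22 v=6: → [21,30),[18,27),[15,24); WM=21
i=13 t=22 v=8: → [21,30),[18,27),[15,24); WM=21
i=14 t=19 v=9: → [18,27),[15,24),[12,21); WM=21
i=15 t=23 v=7: → [21,30),[18,27),[15,24); WM=22
i=16 t=26 v=9: → [24,33),[21,30),[18,27); WM=22
i=17 t=28 v=3: → [27,36),[24,33),[21,30); WM=22
i=18 t=28 v=9: → [27,36),[24,33),[21,30); WM=22
i=19 t=24 v=9: → [24,33),[21,30),[18,27); WM=27; [15,24) fires=9 [18,27) fires=9
i=20 t=23 v=6: DROP (t<27-2); WM=27
i=21 t=27 v=2: → [27,36),[24,33),[21,30); WM=27
i=22 t=27 v=3: → [27,36),[24,33),[21,30); WM=27
i=23 t=31 v=5: → [30,39),[27,36),[24,33); WM=30; [21,30) fires=10

[0,9)=5 [3,12)=6 [6,15)=4 [9,18)=4 [12,21)=6 [15,24)=9 [18,27)=9 [21,30)=10 [24,33)=7 [27,36)=5 [30,39)=1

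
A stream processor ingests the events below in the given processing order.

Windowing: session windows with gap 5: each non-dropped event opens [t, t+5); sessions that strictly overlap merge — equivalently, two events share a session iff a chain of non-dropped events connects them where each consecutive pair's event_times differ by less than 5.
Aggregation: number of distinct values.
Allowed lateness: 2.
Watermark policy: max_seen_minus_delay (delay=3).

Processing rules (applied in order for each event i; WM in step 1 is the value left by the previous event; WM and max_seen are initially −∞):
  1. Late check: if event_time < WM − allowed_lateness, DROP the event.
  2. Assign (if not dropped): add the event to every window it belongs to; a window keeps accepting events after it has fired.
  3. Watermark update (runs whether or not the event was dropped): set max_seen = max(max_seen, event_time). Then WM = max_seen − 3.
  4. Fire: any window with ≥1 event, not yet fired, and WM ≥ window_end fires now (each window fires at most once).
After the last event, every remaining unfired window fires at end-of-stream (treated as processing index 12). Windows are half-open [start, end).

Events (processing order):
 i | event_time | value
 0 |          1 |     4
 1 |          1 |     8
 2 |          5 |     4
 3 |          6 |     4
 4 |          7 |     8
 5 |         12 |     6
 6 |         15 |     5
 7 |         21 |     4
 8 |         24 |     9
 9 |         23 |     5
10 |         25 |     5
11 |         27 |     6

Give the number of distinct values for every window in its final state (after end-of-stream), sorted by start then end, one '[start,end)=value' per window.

[1,12)=2 [12,20)=2 [21,32)=4

i=0 t=1 v=4: → [1,6); WM=-2
i=1 t=1 v=8: → [1,6); WM=-2
i=2 t=5 v=4: → [1,10); WM=2
i=3 t=6 v=4: → [1,11); WM=3
i=4 t=7 v=8: → [1,12); WM=4
i=5 t=12 v=6: → [12,17); WM=9
i=6 t=15 v=5: → [12,20); WM=12
i=7 t=21 v=4: → [21,26); WM=18
i=8 t=24 v=9: → [21,29); WM=21
i=9 t=23 v=5: → [21,29); WM=21
i=10 t=25 v=5: → [21,30); WM=22
i=11 t=27 v=6: → [21,32); WM=24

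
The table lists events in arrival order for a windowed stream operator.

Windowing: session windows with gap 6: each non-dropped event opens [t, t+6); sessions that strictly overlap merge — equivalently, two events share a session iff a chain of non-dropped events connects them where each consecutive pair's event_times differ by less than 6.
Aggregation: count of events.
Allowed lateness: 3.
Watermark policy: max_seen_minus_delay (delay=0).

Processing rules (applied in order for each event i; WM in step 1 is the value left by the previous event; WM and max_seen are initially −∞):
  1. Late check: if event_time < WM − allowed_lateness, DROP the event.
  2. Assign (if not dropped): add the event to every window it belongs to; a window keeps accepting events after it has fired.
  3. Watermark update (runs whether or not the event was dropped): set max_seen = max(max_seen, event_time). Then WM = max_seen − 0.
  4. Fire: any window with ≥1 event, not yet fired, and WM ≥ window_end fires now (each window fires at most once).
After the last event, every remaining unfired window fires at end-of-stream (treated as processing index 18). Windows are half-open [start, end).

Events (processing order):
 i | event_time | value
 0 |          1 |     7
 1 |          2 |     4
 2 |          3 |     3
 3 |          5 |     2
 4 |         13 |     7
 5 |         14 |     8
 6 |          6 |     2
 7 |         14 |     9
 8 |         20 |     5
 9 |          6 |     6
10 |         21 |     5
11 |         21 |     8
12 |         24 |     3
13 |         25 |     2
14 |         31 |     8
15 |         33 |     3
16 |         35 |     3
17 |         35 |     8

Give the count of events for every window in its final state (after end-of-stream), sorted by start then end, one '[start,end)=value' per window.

i=0 t=1 v=7: → [1,7); WM=1
i=1 t=2 v=4: → [1,8); WM=2
i=2 t=3 v=3: → [1,9); WM=3
i=3 t=5 v=2: → [1,11); WM=5
i=4 t=13 v=7: → [13,19); WM=13
i=5 t=14 v=8: → [13,20); WM=14
i=6 t=6 v=2: DROP (t<14-3); WM=14
i=7 t=14 v=9: → [13,20); WM=14
i=8 t=20 v=5: → [20,26); WM=20
i=9 t=6 v=6: DROP (t<20-3); WM=20
i=10 t=21 v=5: → [20,27); WM=21
i=11 t=21 v=8: → [20,27); WM=21
i=12 t=24 v=3: → [20,30); WM=24
i=13 t=25 v=2: → [20,31); WM=25
i=14 t=31 v=8: → [31,37); WM=31
i=15 t=33 v=3: → [31,39); WM=33
i=16 t=35 v=3: → [31,41); WM=35
i=17 t=35 v=8: → [31,41); WM=35

[1,11)=4 [13,20)=3 [20,31)=5 [31,41)=4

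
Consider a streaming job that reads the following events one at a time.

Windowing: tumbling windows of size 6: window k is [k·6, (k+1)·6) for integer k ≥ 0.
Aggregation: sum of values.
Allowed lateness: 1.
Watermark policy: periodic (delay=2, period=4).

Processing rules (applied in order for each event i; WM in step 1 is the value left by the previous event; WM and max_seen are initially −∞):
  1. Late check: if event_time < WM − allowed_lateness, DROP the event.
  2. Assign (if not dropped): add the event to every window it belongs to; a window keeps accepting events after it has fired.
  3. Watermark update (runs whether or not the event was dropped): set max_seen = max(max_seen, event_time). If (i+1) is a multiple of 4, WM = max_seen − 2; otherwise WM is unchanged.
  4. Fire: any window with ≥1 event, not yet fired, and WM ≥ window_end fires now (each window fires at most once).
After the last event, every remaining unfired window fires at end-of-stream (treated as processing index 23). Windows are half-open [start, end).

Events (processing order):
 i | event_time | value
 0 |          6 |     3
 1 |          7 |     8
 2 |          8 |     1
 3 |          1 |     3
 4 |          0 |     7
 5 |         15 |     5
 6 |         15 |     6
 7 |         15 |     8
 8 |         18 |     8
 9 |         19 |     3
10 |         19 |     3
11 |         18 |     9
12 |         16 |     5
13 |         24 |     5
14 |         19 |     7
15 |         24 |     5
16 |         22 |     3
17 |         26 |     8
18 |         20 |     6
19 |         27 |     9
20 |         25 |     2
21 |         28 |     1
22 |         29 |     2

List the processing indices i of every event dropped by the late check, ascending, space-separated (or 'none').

4 18

i=0 t=6 v=3: → [6,12); WM=−∞
i=1 t=7 v=8: → [6,12); WM=−∞
i=2 t=8 v=1: → [6,12); WM=−∞
i=3 t=1 v=3: → [0,6); WM=6; [0,6) fires=3
i=4 t=0 v=7: DROP (t<6-1); WM=6
i=5 t=15 v=5: → [12,18); WM=6
i=6 t=15 v=6: → [12,18); WM=6
i=7 t=15 v=8: → [12,18); WM=13; [6,12) fires=12
i=8 t=18 v=8: → [18,24); WM=13
i=9 t=19 v=3: → [18,24); WM=13
i=10 t=19 v=3: → [18,24); WM=13
i=11 t=18 v=9: → [18,24); WM=17
i=12 t=16 v=5: → [12,18); WM=17
i=13 t=24 v=5: → [24,30); WM=17
i=14 t=19 v=7: → [18,24); WM=17
i=15 t=24 v=5: → [24,30); WM=22; [12,18) fires=24
i=16 t=22 v=3: → [18,24); WM=22
i=17 t=26 v=8: → [24,30); WM=22
i=18 t=20 v=6: DROP (t<22-1); WM=22
i=19 t=27 v=9: → [24,30); WM=25; [18,24) fires=33
i=20 t=25 v=2: → [24,30); WM=25
i=21 t=28 v=1: → [24,30); WM=25
i=22 t=29 v=2: → [24,30); WM=25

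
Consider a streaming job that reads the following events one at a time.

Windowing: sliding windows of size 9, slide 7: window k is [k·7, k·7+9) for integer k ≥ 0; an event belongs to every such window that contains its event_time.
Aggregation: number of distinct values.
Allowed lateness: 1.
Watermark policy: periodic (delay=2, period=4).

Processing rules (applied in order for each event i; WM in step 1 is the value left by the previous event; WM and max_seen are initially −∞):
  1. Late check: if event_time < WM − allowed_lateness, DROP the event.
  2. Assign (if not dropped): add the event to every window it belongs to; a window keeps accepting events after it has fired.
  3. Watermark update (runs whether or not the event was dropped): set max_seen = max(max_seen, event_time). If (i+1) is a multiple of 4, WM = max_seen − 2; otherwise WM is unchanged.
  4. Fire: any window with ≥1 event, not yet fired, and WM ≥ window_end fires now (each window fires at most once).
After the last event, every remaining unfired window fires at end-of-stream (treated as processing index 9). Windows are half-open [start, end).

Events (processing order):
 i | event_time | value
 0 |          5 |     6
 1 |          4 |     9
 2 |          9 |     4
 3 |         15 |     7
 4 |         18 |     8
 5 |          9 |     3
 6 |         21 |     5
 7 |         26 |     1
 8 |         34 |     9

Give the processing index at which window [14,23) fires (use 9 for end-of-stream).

i=0 t=5 v=6: → [0,9); WM=−∞
i=1 t=4 v=9: → [0,9); WM=−∞
i=2 t=9 v=4: → [7,16); WM=−∞
i=3 t=15 v=7: → [14,23),[7,16); WM=13; [0,9) fires=2
i=4 t=18 v=8: → [14,23); WM=13
i=5 t=9 v=3: DROP (t<13-1); WM=13
i=6 t=21 v=5: → [21,30),[14,23); WM=13
i=7 t=26 v=1: → [21,30); WM=24; [7,16) fires=2 [14,23) fires=3
i=8 t=34 v=9: → [28,37); WM=24

7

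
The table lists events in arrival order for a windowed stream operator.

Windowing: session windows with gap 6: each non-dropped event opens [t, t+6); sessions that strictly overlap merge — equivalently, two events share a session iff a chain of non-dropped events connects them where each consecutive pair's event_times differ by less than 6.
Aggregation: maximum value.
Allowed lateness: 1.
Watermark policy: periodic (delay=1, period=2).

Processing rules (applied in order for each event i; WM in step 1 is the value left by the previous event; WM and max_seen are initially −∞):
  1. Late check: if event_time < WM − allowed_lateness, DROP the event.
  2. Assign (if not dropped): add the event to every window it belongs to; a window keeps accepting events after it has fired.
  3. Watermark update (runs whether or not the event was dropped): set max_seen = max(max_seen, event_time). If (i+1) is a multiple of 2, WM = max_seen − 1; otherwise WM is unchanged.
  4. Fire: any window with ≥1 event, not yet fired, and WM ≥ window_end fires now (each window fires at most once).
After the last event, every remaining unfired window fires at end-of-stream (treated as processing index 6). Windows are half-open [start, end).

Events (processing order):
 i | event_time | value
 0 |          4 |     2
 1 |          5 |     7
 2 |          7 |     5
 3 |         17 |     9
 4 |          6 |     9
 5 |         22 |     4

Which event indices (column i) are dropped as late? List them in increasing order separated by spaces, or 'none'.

4

i=0 t=4 v=2: → [4,10); WM=−∞
i=1 t=5 v=7: → [4,11); WM=4
i=2 t=7 v=5: → [4,13); WM=4
i=3 t=17 v=9: → [17,23); WM=16
i=4 t=6 v=9: DROP (t<16-1); WM=16
i=5 t=22 v=4: → [17,28); WM=21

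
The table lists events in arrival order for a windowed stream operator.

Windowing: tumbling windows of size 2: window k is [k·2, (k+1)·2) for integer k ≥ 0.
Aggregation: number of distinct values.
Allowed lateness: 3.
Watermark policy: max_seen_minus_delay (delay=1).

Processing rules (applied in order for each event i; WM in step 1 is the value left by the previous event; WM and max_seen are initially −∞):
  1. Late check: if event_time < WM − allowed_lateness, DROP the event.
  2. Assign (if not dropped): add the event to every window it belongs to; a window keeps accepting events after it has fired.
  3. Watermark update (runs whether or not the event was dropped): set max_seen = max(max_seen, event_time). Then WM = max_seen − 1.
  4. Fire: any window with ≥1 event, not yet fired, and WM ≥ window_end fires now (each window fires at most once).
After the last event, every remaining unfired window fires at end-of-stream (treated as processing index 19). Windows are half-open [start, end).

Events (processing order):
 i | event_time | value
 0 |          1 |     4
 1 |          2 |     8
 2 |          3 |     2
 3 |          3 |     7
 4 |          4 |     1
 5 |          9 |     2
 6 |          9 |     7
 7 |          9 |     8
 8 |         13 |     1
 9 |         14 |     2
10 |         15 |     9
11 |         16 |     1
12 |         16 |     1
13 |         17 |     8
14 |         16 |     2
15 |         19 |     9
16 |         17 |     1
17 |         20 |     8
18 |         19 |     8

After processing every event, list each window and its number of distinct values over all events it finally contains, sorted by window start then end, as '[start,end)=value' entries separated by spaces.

[0,2)=1 [2,4)=3 [4,6)=1 [8,10)=3 [12,14)=1 [14,16)=2 [16,18)=3 [18,20)=2 [20,22)=1

i=0 t=1 v=4: → [0,2); WM=0
i=1 t=2 v=8: → [2,4); WM=1
i=2 t=3 v=2: → [2,4); WM=2; [0,2) fires=1
i=3 t=3 v=7: → [2,4); WM=2
i=4 t=4 v=1: → [4,6); WM=3
i=5 t=9 v=2: → [8,10); WM=8; [2,4) fires=3 [4,6) fires=1
i=6 t=9 v=7: → [8,10); WM=8
i=7 t=9 v=8: → [8,10); WM=8
i=8 t=13 v=1: → [12,14); WM=12; [8,10) fires=3
i=9 t=14 v=2: → [14,16); WM=13
i=10 t=15 v=9: → [14,16); WM=14; [12,14) fires=1
i=11 t=16 v=1: → [16,18); WM=15
i=12 t=16 v=1: → [16,18); WM=15
i=13 t=17 v=8: → [16,18); WM=16; [14,16) fires=2
i=14 t=16 v=2: → [16,18); WM=16
i=15 t=19 v=9: → [18,20); WM=18; [16,18) fires=3
i=16 t=17 v=1: → [16,18); WM=18
i=17 t=20 v=8: → [20,22); WM=19
i=18 t=19 v=8: → [18,20); WM=19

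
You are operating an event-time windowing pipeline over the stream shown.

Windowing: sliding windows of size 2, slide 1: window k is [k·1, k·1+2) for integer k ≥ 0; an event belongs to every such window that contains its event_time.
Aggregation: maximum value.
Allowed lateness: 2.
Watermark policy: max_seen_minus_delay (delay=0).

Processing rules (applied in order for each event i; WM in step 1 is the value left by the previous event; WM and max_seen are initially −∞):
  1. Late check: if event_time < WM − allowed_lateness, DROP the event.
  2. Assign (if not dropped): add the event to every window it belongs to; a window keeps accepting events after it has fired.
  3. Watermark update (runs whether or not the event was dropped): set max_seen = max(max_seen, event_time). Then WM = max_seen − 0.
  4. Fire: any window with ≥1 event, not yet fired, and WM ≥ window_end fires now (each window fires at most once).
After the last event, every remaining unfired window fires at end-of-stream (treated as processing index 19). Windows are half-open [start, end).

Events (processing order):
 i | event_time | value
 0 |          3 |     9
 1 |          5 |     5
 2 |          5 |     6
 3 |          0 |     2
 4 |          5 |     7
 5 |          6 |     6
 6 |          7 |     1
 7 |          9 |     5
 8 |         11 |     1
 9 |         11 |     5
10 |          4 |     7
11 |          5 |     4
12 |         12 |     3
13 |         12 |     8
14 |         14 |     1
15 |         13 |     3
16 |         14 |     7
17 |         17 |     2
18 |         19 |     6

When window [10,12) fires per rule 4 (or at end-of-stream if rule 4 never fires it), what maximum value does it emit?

i=0 t=3 v=9: → [3,5),[2,4); WM=3
i=1 t=5 v=5: → [5,7),[4,6); WM=5; [2,4) fires=9 [3,5) fires=9
i=2 t=5 v=6: → [5,7),[4,6); WM=5
i=3 t=0 v=2: DROP (t<5-2); WM=5
i=4 t=5 v=7: → [5,7),[4,6); WM=5
i=5 t=6 v=6: → [6,8),[5,7); WM=6; [4,6) fires=7
i=6 t=7 v=1: → [7,9),[6,8); WM=7; [5,7) fires=7
i=7 t=9 v=5: → [9,11),[8,10); WM=9; [6,8) fires=6 [7,9) fires=1
i=8 t=11 v=1: → [11,13),[10,12); WM=11; [8,10) fires=5 [9,11) fires=5
i=9 t=11 v=5: → [11,13),[10,12); WM=11
i=10 t=4 v=7: DROP (t<11-2); WM=11
i=11 t=5 v=4: DROP (t<11-2); WM=11
i=12 t=12 v=3: → [12,14),[11,13); WM=12; [10,12) fires=5
i=13 t=12 v=8: → [12,14),[11,13); WM=12
i=14 t=14 v=1: → [14,16),[13,15); WM=14; [11,13) fires=8 [12,14) fires=8
i=15 t=13 v=3: → [13,15),[12,14); WM=14
i=16 t=14 v=7: → [14,16),[13,15); WM=14
i=17 t=17 v=2: → [17,19),[16,18); WM=17; [13,15) fires=7 [14,16) fires=7
i=18 t=19 v=6: → [19,21),[18,20); WM=19; [16,18) fires=2 [17,19) fires=2

5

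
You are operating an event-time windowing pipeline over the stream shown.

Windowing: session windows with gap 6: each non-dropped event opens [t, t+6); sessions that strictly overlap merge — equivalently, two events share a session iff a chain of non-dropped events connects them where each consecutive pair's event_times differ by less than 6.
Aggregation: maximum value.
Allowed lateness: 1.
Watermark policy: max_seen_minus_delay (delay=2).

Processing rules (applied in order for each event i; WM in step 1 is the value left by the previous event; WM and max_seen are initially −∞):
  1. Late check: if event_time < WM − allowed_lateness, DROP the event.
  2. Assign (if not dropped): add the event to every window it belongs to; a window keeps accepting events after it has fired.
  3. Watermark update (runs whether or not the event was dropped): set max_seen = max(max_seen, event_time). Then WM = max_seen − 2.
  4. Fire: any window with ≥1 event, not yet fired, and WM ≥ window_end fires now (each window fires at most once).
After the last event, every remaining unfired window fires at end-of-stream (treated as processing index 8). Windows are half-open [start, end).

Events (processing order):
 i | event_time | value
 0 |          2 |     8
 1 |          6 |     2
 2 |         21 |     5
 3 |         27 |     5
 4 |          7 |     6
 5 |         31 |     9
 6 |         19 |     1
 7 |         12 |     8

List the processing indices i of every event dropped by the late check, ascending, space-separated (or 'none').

i=0 t=2 v=8: → [2,8); WM=0
i=1 t=6 v=2: → [2,12); WM=4
i=2 t=21 v=5: → [21,27); WM=19
i=3 t=27 v=5: → [27,33); WM=25
i=4 t=7 v=6: DROP (t<25-1); WM=25
i=5 t=31 v=9: → [27,37); WM=29
i=6 t=19 v=1: DROP (t<29-1); WM=29
i=7 t=12 v=8: DROP (t<29-1); WM=29

4 6 7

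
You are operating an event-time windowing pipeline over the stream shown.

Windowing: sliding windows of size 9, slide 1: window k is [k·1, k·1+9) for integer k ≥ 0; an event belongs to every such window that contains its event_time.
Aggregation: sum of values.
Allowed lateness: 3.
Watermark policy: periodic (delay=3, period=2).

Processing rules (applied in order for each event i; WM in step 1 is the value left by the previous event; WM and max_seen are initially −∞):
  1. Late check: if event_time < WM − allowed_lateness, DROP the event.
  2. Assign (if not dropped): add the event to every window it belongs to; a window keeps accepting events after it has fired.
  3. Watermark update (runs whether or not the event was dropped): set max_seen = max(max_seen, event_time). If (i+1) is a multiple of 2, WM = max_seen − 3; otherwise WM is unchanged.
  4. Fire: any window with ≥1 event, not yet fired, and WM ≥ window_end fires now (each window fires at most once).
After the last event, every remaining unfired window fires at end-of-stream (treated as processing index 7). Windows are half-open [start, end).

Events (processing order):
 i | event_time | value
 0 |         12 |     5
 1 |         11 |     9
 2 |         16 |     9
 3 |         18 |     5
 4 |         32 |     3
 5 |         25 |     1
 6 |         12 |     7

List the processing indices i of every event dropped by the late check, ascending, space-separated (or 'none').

6

i=0 t=12 v=5: → [12,21),[11,20),[10,19),[9,18),[8,17),[7,16),[6,15),[5,14),[4,13); WM=−∞
i=1 t=11 v=9: → [11,20),[10,19),[9,18),[8,17),[7,16),[6,15),[5,14),[4,13),[3,12); WM=9
i=2 t=16 v=9: → [16,25),[15,24),[14,23),[13,22),[12,21),[11,20),[10,19),[9,18),[8,17); WM=9
i=3 t=18 v=5: → [18,27),[17,26),[16,25),[15,24),[14,23),[13,22),[12,21),[11,20),[10,19); WM=15; [3,12) fires=9 [4,13) fires=14 [5,14) fires=14 [6,15) fires=14
i=4 t=32 v=3: → [32,41),[31,40),[30,39),[29,38),[28,37),[27,36),[26,35),[25,34),[24,33); WM=15
i=5 t=25 v=1: → [25,34),[24,33),[23,32),[22,31),[21,30),[20,29),[19,28),[18,27),[17,26); WM=29; [7,16) fires=14 [8,17) fires=23 [9,18) fires=23 [10,19) fires=28 [11,20) fires=28 [12,21) fires=19 [13,22) fires=14 [14,23) fires=14 [15,24) fires=14 [16,25) fires=14 [17,26) fires=6 [18,27) fires=6 [19,28) fires=1 [20,29) fires=1
i=6 t=12 v=7: DROP (t<29-3); WM=29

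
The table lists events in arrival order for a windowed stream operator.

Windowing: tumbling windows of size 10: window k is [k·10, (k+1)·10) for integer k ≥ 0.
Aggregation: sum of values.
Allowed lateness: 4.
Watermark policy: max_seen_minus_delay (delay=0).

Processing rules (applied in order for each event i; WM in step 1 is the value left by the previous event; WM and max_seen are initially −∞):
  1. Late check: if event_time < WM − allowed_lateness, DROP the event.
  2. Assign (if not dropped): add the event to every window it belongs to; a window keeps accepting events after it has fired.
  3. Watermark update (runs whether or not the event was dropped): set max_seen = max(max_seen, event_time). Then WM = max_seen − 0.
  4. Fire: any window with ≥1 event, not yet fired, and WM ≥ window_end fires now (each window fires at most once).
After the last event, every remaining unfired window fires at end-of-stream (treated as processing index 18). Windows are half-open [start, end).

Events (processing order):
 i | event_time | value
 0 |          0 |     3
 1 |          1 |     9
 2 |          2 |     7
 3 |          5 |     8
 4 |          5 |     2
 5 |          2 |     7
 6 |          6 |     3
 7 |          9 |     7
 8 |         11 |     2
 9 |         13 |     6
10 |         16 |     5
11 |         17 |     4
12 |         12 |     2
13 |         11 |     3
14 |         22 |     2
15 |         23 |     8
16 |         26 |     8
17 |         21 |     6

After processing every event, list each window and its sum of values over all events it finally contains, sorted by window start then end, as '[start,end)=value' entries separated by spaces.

[0,10)=46 [10,20)=17 [20,30)=18

i=0 t=0 v=3: → [0,10); WM=0
i=1 t=1 v=9: → [0,10); WM=1
i=2 t=2 v=7: → [0,10); WM=2
i=3 t=5 v=8: → [0,10); WM=5
i=4 t=5 v=2: → [0,10); WM=5
i=5 t=2 v=7: → [0,10); WM=5
i=6 t=6 v=3: → [0,10); WM=6
i=7 t=9 v=7: → [0,10); WM=9
i=8 t=11 v=2: → [10,20); WM=11; [0,10) fires=46
i=9 t=13 v=6: → [10,20); WM=13
i=10 t=16 v=5: → [10,20); WM=16
i=11 t=17 v=4: → [10,20); WM=17
i=12 t=12 v=2: DROP (t<17-4); WM=17
i=13 t=11 v=3: DROP (t<17-4); WM=17
i=14 t=22 v=2: → [20,30); WM=22; [10,20) fires=17
i=15 t=23 v=8: → [20,30); WM=23
i=16 t=26 v=8: → [20,30); WM=26
i=17 t=21 v=6: DROP (t<26-4); WM=26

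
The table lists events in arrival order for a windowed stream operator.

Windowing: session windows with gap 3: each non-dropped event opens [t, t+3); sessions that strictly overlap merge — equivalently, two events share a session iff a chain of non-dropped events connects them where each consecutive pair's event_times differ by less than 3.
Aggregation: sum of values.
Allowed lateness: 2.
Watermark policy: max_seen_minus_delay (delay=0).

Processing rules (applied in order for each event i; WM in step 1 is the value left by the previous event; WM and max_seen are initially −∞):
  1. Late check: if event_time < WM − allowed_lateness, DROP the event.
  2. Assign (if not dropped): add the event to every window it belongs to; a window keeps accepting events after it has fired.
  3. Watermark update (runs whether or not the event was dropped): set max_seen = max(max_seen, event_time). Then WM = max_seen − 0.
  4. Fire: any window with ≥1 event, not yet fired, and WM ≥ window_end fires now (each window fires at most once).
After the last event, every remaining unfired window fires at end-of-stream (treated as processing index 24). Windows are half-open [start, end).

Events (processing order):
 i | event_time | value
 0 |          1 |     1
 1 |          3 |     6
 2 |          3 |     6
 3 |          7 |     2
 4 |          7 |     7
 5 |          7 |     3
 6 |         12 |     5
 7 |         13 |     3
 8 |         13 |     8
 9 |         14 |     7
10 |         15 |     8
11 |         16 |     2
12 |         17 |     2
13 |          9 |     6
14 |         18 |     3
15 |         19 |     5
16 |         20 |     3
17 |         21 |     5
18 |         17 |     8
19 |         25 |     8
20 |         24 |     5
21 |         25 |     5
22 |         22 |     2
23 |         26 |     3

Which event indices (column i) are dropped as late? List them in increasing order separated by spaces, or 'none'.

i=0 t=1 v=1: → [1,4); WM=1
i=1 t=3 v=6: → [1,6); WM=3
i=2 t=3 v=6: → [1,6); WM=3
i=3 t=7 v=2: → [7,10); WM=7
i=4 t=7 v=7: → [7,10); WM=7
i=5 t=7 v=3: → [7,10); WM=7
i=6 t=12 v=5: → [12,15); WM=12
i=7 t=13 v=3: → [12,16); WM=13
i=8 t=13 v=8: → [12,16); WM=13
i=9 t=14 v=7: → [12,17); WM=14
i=10 t=15 v=8: → [12,18); WM=15
i=11 t=16 v=2: → [12,19); WM=16
i=12 t=17 v=2: → [12,20); WM=17
i=13 t=9 v=6: DROP (t<17-2); WM=17
i=14 t=18 v=3: → [12,21); WM=18
i=15 t=19 v=5: → [12,22); WM=19
i=16 t=20 v=3: → [12,23); WM=20
i=17 t=21 v=5: → [12,24); WM=21
i=18 t=17 v=8: DROP (t<21-2); WM=21
i=19 t=25 v=8: → [25,28); WM=25
i=20 t=24 v=5: → [24,28); WM=25
i=21 t=25 v=5: → [24,28); WM=25
i=22 t=22 v=2: DROP (t<25-2); WM=25
i=23 t=26 v=3: → [24,29); WM=26

13 18 22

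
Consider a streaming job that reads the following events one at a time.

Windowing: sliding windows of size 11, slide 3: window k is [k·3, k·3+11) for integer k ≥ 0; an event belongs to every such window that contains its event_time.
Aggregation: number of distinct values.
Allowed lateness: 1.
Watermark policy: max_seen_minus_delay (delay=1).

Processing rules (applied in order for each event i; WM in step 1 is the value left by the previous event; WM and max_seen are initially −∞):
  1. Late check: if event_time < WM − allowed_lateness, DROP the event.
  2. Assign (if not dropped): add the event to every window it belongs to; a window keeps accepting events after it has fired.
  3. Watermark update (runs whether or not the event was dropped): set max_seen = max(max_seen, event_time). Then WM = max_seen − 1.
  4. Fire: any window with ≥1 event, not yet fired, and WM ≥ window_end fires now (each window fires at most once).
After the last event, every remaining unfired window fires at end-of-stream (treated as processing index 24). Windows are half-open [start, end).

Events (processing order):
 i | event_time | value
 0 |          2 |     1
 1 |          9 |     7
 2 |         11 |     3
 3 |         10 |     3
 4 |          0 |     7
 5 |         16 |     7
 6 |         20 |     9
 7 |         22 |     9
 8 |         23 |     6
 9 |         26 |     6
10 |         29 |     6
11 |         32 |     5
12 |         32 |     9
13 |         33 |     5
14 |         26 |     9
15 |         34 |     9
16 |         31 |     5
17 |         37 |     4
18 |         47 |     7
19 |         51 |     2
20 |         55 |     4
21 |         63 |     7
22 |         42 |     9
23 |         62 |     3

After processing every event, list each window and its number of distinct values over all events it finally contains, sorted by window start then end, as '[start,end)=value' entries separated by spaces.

i=0 t=2 v=1: → [0,11); WM=1
i=1 t=9 v=7: → [9,20),[6,17),[3,14),[0,11); WM=8
i=2 t=11 v=3: → [9,20),[6,17),[3,14); WM=10
i=3 t=10 v=3: → [9,20),[6,17),[3,14),[0,11); WM=10
i=4 t=0 v=7: DROP (t<10-1); WM=10
i=5 t=16 v=7: → [15,26),[12,23),[9,20),[6,17); WM=15; [0,11) fires=3 [3,14) fires=2
i=6 t=20 v=9: → [18,29),[15,26),[12,23); WM=19; [6,17) fires=2
i=7 t=22 v=9: → [21,32),[18,29),[15,26),[12,23); WM=21; [9,20) fires=2
i=8 t=23 v=6: → [21,32),[18,29),[15,26); WM=22
i=9 t=26 v=6: → [24,35),[21,32),[18,29); WM=25; [12,23) fires=2
i=10 t=29 v=6: → [27,38),[24,35),[21,32); WM=28; [15,26) fires=3
i=11 t=32 v=5: → [30,41),[27,38),[24,35); WM=31; [18,29) fires=2
i=12 t=32 v=9: → [30,41),[27,38),[24,35); WM=31
i=13 t=33 v=5: → [33,44),[30,41),[27,38),[24,35); WM=32; [21,32) fires=2
i=14 t=26 v=9: DROP (t<32-1); WM=32
i=15 t=34 v=9: → [33,44),[30,41),[27,38),[24,35); WM=33
i=16 t=31 v=5: DROP (t<33-1); WM=33
i=17 t=37 v=4: → [36,47),[33,44),[30,41),[27,38); WM=36; [24,35) fires=3
i=18 t=47 v=7: → [45,56),[42,53),[39,50); WM=46; [27,38) fires=4 [30,41) fires=3 [33,44) fires=3
i=19 t=51 v=2: → [51,62),[48,59),[45,56),[42,53); WM=50; [36,47) fires=1 [39,50) fires=1
i=20 t=55 v=4: → [54,65),[51,62),[48,59),[45,56); WM=54; [42,53) fires=2
i=21 t=63 v=7: → [63,74),[60,71),[57,68),[54,65); WM=62; [45,56) fires=3 [48,59) fires=2 [51,62) fires=2
i=22 t=42 v=9: DROP (t<62-1); WM=62
i=23 t=62 v=3: → [60,71),[57,68),[54,65); WM=62

[0,11)=3 [3,14)=2 [6,17)=2 [9,20)=2 [12,23)=2 [15,26)=3 [18,29)=2 [21,32)=2 [24,35)=3 [27,38)=4 [30,41)=3 [33,44)=3 [36,47)=1 [39,50)=1 [42,53)=2 [45,56)=3 [48,59)=2 [51,62)=2 [54,65)=3 [57,68)=2 [60,71)=2 [63,74)=1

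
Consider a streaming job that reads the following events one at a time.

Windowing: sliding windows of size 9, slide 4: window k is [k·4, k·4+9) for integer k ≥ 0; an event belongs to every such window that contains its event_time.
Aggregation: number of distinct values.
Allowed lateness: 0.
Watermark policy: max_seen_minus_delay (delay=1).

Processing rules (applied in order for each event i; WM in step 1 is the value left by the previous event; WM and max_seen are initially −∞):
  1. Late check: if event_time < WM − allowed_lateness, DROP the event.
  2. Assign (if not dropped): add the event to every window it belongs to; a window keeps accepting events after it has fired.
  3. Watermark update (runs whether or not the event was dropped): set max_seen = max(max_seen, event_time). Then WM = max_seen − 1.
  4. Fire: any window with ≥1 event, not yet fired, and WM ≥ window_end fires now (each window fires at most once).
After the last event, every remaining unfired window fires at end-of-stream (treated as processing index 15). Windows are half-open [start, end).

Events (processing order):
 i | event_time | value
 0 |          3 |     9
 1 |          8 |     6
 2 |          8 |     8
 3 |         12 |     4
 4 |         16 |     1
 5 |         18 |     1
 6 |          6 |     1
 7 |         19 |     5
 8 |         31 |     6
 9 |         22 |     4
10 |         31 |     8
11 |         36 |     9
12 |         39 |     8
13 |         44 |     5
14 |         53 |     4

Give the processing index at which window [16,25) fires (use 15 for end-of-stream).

i=0 t=3 v=9: → [0,9); WM=2
i=1 t=8 v=6: → [8,17),[4,13),[0,9); WM=7
i=2 t=8 v=8: → [8,17),[4,13),[0,9); WM=7
i=3 t=12 v=4: → [12,21),[8,17),[4,13); WM=11; [0,9) fires=3
i=4 t=16 v=1: → [16,25),[12,21),[8,17); WM=15; [4,13) fires=3
i=5 t=18 v=1: → [16,25),[12,21); WM=17; [8,17) fires=4
i=6 t=6 v=1: DROP (t<17-0); WM=17
i=7 t=19 v=5: → [16,25),[12,21); WM=18
i=8 t=31 v=6: → [28,37),[24,33); WM=30; [12,21) fires=3 [16,25) fires=2
i=9 t=22 v=4: DROP (t<30-0); WM=30
i=10 t=31 v=8: → [28,37),[24,33); WM=30
i=11 t=36 v=9: → [36,45),[32,41),[28,37); WM=35; [24,33) fires=2
i=12 t=39 v=8: → [36,45),[32,41); WM=38; [28,37) fires=3
i=13 t=44 v=5: → [44,53),[40,49),[36,45); WM=43; [32,41) fires=2
i=14 t=53 v=4: → [52,61),[48,57); WM=52; [36,45) fires=3 [40,49) fires=1

8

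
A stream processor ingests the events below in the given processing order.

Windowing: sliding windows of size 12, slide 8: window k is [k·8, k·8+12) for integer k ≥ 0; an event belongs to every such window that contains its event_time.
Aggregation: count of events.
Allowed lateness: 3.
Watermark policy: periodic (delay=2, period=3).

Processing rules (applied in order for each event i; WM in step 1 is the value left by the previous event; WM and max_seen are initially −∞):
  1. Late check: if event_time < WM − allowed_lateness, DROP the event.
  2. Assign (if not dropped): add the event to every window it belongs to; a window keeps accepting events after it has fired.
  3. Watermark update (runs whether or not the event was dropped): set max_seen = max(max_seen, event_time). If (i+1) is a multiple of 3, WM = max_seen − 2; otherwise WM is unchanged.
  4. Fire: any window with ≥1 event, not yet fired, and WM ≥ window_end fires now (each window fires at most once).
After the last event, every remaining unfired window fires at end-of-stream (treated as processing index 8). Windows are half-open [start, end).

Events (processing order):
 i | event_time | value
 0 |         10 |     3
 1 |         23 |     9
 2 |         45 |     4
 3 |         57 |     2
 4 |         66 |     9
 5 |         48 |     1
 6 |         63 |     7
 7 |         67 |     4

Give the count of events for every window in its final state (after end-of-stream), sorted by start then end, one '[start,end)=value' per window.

[0,12)=1 [8,20)=1 [16,28)=1 [40,52)=2 [48,60)=2 [56,68)=4 [64,76)=2

i=0 t=10 v=3: → [8,20),[0,12); WM=−∞
i=1 t=23 v=9: → [16,28); WM=−∞
i=2 t=45 v=4: → [40,52); WM=43; [0,12) fires=1 [8,20) fires=1 [16,28) fires=1
i=3 t=57 v=2: → [56,68),[48,60); WM=43
i=4 t=66 v=9: → [64,76),[56,68); WM=43
i=5 t=48 v=1: → [48,60),[40,52); WM=64; [40,52) fires=2 [48,60) fires=2
i=6 t=63 v=7: → [56,68); WM=64
i=7 t=67 v=4: → [64,76),[56,68); WM=64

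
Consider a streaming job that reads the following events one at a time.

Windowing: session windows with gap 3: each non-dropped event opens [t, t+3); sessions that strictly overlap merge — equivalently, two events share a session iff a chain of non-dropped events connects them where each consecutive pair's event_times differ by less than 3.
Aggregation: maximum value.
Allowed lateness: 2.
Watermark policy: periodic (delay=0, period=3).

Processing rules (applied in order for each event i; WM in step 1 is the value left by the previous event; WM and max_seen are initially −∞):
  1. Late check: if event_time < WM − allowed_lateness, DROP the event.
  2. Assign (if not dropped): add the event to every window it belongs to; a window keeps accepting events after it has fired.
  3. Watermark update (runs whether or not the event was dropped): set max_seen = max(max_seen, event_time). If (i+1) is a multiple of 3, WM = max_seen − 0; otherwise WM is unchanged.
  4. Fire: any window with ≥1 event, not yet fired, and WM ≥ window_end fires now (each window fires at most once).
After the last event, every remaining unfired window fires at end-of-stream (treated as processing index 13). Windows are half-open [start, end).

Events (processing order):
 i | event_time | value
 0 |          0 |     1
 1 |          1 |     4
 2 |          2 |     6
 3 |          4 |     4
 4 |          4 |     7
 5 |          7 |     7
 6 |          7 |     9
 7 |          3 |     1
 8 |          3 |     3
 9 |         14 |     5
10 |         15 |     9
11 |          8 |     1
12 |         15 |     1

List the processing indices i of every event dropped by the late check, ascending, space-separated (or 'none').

i=0 t=0 v=1: → [0,3); WM=−∞
i=1 t=1 v=4: → [0,4); WM=−∞
i=2 t=2 v=6: → [0,5); WM=2
i=3 t=4 v=4: → [0,7); WM=2
i=4 t=4 v=7: → [0,7); WM=2
i=5 t=7 v=7: → [7,10); WM=7
i=6 t=7 v=9: → [7,10); WM=7
i=7 t=3 v=1: DROP (t<7-2); WM=7
i=8 t=3 v=3: DROP (t<7-2); WM=7
i=9 t=14 v=5: → [14,17); WM=7
i=10 t=15 v=9: → [14,18); WM=7
i=11 t=8 v=1: → [7,11); WM=15
i=12 t=15 v=1: → [14,18); WM=15

7 8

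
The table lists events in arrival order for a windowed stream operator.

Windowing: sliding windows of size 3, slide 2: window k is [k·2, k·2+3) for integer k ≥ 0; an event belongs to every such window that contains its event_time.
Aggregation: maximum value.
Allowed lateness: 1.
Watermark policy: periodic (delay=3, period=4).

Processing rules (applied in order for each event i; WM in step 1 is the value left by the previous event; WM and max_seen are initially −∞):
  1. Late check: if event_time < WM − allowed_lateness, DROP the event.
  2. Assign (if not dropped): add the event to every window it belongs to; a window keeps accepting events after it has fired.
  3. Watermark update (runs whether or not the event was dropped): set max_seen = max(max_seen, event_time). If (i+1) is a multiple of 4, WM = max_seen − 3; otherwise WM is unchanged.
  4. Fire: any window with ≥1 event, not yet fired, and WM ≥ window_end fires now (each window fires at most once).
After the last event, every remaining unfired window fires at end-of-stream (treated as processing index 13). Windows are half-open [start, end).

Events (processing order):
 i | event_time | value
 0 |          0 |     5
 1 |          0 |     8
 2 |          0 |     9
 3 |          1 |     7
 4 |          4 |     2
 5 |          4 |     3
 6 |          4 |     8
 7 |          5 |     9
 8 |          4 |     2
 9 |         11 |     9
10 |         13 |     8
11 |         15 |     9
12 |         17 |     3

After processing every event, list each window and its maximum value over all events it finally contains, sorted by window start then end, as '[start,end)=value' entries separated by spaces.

[0,3)=9 [2,5)=8 [4,7)=9 [10,13)=9 [12,15)=8 [14,17)=9 [16,19)=3

i=0 t=0 v=5: → [0,3); WM=−∞
i=1 t=0 v=8: → [0,3); WM=−∞
i=2 t=0 v=9: → [0,3); WM=−∞
i=3 t=1 v=7: → [0,3); WM=-2
i=4 t=4 v=2: → [4,7),[2,5); WM=-2
i=5 t=4 v=3: → [4,7),[2,5); WM=-2
i=6 t=4 v=8: → [4,7),[2,5); WM=-2
i=7 t=5 v=9: → [4,7); WM=2
i=8 t=4 v=2: → [4,7),[2,5); WM=2
i=9 t=11 v=9: → [10,13); WM=2
i=10 t=13 v=8: → [12,15); WM=2
i=11 t=15 v=9: → [14,17); WM=12; [0,3) fires=9 [2,5) fires=8 [4,7) fires=9
i=12 t=17 v=3: → [16,19); WM=12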